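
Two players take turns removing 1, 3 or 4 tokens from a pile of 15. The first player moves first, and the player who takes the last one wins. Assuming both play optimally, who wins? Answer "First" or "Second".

First

Compute winning (W) and losing (L) positions by backward induction:
i:   0  1  2  3  4  5  6  7  8  9 10 11 12 13 14 15
     L  W  L  W  W  W  W  L  W  L  W  W  W  W  L  W
Position 15 is W, so the first player wins.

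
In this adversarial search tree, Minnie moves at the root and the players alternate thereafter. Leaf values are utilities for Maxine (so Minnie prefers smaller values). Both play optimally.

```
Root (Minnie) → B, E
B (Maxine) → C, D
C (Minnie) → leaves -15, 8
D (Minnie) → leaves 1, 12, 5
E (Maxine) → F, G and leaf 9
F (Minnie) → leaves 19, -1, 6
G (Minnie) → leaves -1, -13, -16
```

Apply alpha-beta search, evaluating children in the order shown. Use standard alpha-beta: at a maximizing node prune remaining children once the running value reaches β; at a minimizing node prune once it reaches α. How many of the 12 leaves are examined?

10

C [α=-∞,β=+∞]: v=-15
D [α=-15,β=+∞]: v=1
B [α=-∞,β=+∞]: v=1
F [α=-∞,β=1]: v=-1
G [α=-1,β=1]: v=-1 after child 1 ≤ α → α-cutoff, skip 2
E [α=-∞,β=1]: v=9
Root [α=-∞,β=+∞]: v=1
Leaves evaluated: 10 of 12.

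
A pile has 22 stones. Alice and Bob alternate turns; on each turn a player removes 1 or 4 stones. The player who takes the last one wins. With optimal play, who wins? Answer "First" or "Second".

i:   0  1  2  3  4  5  6  7  8  9 10 11 12 13 14 15 16 17 18 19 20 21 22
     L  W  L  W  W  L  W  L  W  W  L  W  L  W  W  L  W  L  W  W  L  W  L
Position 22 is L, so the second player wins.

Second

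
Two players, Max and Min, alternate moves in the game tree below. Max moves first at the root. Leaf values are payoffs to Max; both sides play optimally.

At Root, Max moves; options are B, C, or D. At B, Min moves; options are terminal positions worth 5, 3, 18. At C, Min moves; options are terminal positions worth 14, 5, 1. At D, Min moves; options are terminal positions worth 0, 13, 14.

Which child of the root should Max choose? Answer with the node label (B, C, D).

B (Min): min(5, 3, 18) = 3
C (Min): min(14, 5, 1) = 1
D (Min): min(0, 13, 14) = 0
Root (Max): max(3, 1, 0) = 3
Max picks the child with the highest value: B (value 3).

B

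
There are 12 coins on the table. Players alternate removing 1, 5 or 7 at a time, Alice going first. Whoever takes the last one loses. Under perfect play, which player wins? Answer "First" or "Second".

Compute winning (W) and losing (L) positions by backward induction:
i:   0  1  2  3  4  5  6  7  8  9 10 11 12
     W  L  W  L  W  L  W  L  W  L  W  L  W
Position 12 is W, so the first player wins.

First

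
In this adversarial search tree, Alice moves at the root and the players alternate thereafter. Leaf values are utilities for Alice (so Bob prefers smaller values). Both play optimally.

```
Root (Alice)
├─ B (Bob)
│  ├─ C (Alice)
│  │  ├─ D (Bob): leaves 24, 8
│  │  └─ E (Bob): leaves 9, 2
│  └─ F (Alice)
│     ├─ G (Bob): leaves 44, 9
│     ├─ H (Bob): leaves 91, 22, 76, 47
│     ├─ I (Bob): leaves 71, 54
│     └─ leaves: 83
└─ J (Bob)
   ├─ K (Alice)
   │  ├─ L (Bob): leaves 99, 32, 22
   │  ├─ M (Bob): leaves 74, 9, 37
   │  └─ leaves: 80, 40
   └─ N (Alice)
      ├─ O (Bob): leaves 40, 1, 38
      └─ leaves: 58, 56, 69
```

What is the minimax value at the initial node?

69

D (Bob): min(24, 8) = 8
E (Bob): min(9, 2) = 2
C (Alice): max(8, 2) = 8
G (Bob): min(44, 9) = 9
H (Bob): min(91, 22, 76, 47) = 22
I (Bob): min(71, 54) = 54
F (Alice): max(9, 22, 54, 83) = 83
B (Bob): min(8, 83) = 8
L (Bob): min(99, 32, 22) = 22
M (Bob): min(74, 9, 37) = 9
K (Alice): max(22, 9, 80, 40) = 80
O (Bob): min(40, 1, 38) = 1
N (Alice): max(1, 58, 56, 69) = 69
J (Bob): min(80, 69) = 69
Root (Alice): max(8, 69) = 69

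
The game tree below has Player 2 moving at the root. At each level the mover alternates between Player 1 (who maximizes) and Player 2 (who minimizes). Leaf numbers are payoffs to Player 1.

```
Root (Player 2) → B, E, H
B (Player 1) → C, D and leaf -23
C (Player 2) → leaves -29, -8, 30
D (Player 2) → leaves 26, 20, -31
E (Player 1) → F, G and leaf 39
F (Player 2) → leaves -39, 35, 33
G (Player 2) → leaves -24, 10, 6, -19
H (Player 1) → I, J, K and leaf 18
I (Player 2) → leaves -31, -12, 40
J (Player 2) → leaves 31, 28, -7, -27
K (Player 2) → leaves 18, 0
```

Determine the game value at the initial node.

C (Player 2): min(-29, -8, 30) = -29
D (Player 2): min(26, 20, -31) = -31
B (Player 1): max(-29, -31, -23) = -23
F (Player 2): min(-39, 35, 33) = -39
G (Player 2): min(-24, 10, 6, -19) = -24
E (Player 1): max(-39, -24, 39) = 39
I (Player 2): min(-31, -12, 40) = -31
J (Player 2): min(31, 28, -7, -27) = -27
K (Player 2): min(18, 0) = 0
H (Player 1): max(-31, -27, 0, 18) = 18
Root (Player 2): min(-23, 39, 18) = -23

-23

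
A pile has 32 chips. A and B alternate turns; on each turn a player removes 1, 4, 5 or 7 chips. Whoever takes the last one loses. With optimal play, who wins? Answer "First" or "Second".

First

i:   0  1  2  3  4  5  6  7  8  9 10 11 12 13 14 15 16 17 18 19 20 21 22 23 24 25 26 27 28 29 30 31 32
     W  L  W  L  W  W  W  W  W  L  W  L  W  W  W  W  W  L  W  L  W  W  W  W  W  L  W  L  W  W  W  W  W
Position 32 is W, so the first player wins.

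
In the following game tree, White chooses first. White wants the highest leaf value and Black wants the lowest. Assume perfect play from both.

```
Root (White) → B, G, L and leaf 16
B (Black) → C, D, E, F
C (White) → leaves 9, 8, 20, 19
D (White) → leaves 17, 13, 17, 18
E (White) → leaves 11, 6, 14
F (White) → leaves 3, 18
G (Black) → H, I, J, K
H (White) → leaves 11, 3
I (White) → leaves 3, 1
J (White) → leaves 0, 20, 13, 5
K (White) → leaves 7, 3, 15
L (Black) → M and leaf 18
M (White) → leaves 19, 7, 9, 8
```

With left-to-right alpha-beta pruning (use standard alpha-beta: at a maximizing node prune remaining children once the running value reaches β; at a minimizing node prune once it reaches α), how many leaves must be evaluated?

21

C [α=-∞,β=+∞]: v=20
D [α=-∞,β=20]: v=18
E [α=-∞,β=18]: v=14
F [α=-∞,β=14]: v=18
B [α=-∞,β=+∞]: v=14
H [α=14,β=+∞]: v=11
G [α=14,β=+∞]: v=11 after child 1 ≤ α → α-cutoff, skip 3
M [α=14,β=+∞]: v=19
L [α=14,β=+∞]: v=18
Root [α=-∞,β=+∞]: v=18
Leaves evaluated: 21 of 30.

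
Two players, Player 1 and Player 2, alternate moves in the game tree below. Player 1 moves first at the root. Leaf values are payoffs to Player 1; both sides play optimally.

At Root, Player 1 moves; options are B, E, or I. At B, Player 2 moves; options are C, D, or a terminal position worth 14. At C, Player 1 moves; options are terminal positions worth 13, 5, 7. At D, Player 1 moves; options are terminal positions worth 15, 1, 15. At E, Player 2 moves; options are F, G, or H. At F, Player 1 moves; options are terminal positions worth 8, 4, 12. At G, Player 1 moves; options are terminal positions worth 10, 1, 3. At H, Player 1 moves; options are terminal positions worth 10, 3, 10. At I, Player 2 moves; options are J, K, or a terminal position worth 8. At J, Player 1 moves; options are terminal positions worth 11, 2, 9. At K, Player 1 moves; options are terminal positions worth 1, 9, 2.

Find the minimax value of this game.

C (Player 1): max(13, 5, 7) = 13
D (Player 1): max(15, 1, 15) = 15
B (Player 2): min(13, 15, 14) = 13
F (Player 1): max(8, 4, 12) = 12
G (Player 1): max(10, 1, 3) = 10
H (Player 1): max(10, 3, 10) = 10
E (Player 2): min(12, 10, 10) = 10
J (Player 1): max(11, 2, 9) = 11
K (Player 1): max(1, 9, 2) = 9
I (Player 2): min(11, 9, 8) = 8
Root (Player 1): max(13, 10, 8) = 13

13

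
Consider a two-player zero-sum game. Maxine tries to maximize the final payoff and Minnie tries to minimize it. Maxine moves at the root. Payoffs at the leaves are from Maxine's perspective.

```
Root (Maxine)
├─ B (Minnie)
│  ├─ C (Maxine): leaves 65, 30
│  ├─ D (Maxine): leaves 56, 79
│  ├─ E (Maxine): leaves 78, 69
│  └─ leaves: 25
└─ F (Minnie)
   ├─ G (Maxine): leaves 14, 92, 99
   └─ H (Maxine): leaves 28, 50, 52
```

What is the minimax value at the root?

C (Maxine): max(65, 30) = 65
D (Maxine): max(56, 79) = 79
E (Maxine): max(78, 69) = 78
B (Minnie): min(65, 79, 78, 25) = 25
G (Maxine): max(14, 92, 99) = 99
H (Maxine): max(28, 50, 52) = 52
F (Minnie): min(99, 52) = 52
Root (Maxine): max(25, 52) = 52

52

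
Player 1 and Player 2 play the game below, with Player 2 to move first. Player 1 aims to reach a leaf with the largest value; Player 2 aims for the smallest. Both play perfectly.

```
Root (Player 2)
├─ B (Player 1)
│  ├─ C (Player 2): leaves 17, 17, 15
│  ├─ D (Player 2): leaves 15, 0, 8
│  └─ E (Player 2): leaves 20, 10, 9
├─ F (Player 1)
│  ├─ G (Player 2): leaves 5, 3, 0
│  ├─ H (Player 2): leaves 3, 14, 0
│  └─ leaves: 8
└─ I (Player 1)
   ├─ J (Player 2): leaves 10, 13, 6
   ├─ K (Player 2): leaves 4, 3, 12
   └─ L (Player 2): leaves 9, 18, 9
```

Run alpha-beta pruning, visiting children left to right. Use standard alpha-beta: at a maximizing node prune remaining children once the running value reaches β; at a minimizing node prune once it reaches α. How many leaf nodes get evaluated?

C [α=-∞,β=+∞]: v=15
D [α=15,β=+∞]: v=15 after child 1 ≤ α → α-cutoff, skip 2
E [α=15,β=+∞]: v=10 after child 2 ≤ α → α-cutoff, skip 1
B [α=-∞,β=+∞]: v=15
G [α=-∞,β=15]: v=0
H [α=0,β=15]: v=0
F [α=-∞,β=15]: v=8
J [α=-∞,β=8]: v=6
K [α=6,β=8]: v=4 after child 1 ≤ α → α-cutoff, skip 2
L [α=6,β=8]: v=9
I [α=-∞,β=8]: v=9
Root [α=-∞,β=+∞]: v=8
Leaves evaluated: 20 of 25.

20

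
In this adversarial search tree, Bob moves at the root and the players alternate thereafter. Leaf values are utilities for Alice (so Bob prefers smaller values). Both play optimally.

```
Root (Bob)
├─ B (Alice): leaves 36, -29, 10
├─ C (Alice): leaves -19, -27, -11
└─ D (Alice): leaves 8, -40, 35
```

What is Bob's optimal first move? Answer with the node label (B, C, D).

C

B (Alice): max(36, -29, 10) = 36
C (Alice): max(-19, -27, -11) = -11
D (Alice): max(8, -40, 35) = 35
Root (Bob): min(36, -11, 35) = -11
Bob picks the child with the lowest value: C (value -11).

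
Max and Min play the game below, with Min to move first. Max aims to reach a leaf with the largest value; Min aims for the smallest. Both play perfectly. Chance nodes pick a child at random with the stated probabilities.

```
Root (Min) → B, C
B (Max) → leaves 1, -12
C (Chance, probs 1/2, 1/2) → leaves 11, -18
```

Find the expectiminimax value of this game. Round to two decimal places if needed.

B (Max): max(1, -12) = 1
C (Chance): 1/2·11 + 1/2·-18 = -3.5
Root (Min): min(1, -3.5) = -3.5

-3.5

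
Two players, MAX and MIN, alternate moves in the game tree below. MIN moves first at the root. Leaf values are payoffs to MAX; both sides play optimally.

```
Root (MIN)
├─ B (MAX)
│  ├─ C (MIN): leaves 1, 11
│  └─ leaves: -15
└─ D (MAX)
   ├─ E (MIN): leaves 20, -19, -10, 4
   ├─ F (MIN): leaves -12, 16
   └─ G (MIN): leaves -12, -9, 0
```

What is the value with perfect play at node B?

C: min(1, 11) = 1
B: max(1, -15) = 1

1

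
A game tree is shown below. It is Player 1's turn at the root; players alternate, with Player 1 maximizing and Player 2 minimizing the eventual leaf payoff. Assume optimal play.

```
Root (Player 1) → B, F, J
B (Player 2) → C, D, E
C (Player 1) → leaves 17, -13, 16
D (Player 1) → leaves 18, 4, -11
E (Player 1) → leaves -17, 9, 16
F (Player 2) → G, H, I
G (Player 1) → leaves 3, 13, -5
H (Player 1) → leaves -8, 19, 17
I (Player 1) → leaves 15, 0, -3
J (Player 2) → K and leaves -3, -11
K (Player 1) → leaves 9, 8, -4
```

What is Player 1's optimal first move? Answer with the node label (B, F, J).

C (Player 1): max(17, -13, 16) = 17
D (Player 1): max(18, 4, -11) = 18
E (Player 1): max(-17, 9, 16) = 16
B (Player 2): min(17, 18, 16) = 16
G (Player 1): max(3, 13, -5) = 13
H (Player 1): max(-8, 19, 17) = 19
I (Player 1): max(15, 0, -3) = 15
F (Player 2): min(13, 19, 15) = 13
K (Player 1): max(9, 8, -4) = 9
J (Player 2): min(9, -3, -11) = -11
Root (Player 1): max(16, 13, -11) = 16
Player 1 picks the child with the highest value: B (value 16).

B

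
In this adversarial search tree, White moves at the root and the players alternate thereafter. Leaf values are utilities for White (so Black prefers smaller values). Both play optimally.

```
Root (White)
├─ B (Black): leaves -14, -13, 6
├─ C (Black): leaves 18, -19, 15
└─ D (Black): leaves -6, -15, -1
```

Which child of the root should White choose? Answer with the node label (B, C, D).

B

B (Black): min(-14, -13, 6) = -14
C (Black): min(18, -19, 15) = -19
D (Black): min(-6, -15, -1) = -15
Root (White): max(-14, -19, -15) = -14
White picks the child with the highest value: B (value -14).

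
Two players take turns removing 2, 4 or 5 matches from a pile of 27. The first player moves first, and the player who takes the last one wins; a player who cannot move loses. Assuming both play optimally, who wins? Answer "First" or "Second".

First

Positions where the player to move wins (W) vs loses (L):
i:   0  1  2  3  4  5  6  7  8  9 10 11 12 13 14 15 16 17 18 19 20 21 22 23 24 25 26 27
     L  L  W  W  W  W  W  L  L  W  W  W  W  W  L  L  W  W  W  W  W  L  L  W  W  W  W  W
Position 27 is W, so the first player wins.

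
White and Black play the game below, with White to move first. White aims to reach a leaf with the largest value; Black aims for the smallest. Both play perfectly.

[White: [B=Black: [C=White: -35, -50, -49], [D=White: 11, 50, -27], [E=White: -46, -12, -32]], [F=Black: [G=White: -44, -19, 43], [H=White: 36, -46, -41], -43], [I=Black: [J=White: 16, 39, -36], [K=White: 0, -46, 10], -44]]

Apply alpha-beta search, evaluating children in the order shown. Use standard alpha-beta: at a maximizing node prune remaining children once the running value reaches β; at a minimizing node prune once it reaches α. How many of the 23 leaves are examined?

20

C [α=-∞,β=+∞]: v=-35
D [α=-∞,β=-35]: v=11 after child 1 ≥ β → β-cutoff, skip 2
E [α=-∞,β=-35]: v=-12 after child 2 ≥ β → β-cutoff, skip 1
B [α=-∞,β=+∞]: v=-35
G [α=-35,β=+∞]: v=43
H [α=-35,β=43]: v=36
F [α=-35,β=+∞]: v=-43
J [α=-35,β=+∞]: v=39
K [α=-35,β=39]: v=10
I [α=-35,β=+∞]: v=-44
Root [α=-∞,β=+∞]: v=-35
Leaves evaluated: 20 of 23.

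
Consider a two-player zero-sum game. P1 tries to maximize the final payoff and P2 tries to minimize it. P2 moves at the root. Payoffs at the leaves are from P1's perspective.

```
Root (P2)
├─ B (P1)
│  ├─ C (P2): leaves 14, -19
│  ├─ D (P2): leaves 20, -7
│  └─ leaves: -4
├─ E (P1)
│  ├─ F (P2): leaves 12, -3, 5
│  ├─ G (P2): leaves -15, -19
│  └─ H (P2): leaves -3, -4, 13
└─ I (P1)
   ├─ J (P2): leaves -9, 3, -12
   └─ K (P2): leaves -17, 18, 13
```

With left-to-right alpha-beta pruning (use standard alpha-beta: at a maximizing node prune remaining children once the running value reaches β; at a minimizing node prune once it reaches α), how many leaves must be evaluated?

C [α=-∞,β=+∞]: v=-19
D [α=-19,β=+∞]: v=-7
B [α=-∞,β=+∞]: v=-4
F [α=-∞,β=-4]: v=-3
E [α=-∞,β=-4]: v=-3 after child 1 ≥ β → β-cutoff, skip 2
J [α=-∞,β=-4]: v=-12
K [α=-12,β=-4]: v=-17 after child 1 ≤ α → α-cutoff, skip 2
I [α=-∞,β=-4]: v=-12
Root [α=-∞,β=+∞]: v=-12
Leaves evaluated: 12 of 19.

12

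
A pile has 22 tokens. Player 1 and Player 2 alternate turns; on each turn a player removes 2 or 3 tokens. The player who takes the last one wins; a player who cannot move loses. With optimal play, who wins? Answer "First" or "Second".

Compute winning (W) and losing (L) positions by backward induction:
i:   0  1  2  3  4  5  6  7  8  9 10 11 12 13 14 15 16 17 18 19 20 21 22
     L  L  W  W  W  L  L  W  W  W  L  L  W  W  W  L  L  W  W  W  L  L  W
Position 22 is W, so the first player wins.

First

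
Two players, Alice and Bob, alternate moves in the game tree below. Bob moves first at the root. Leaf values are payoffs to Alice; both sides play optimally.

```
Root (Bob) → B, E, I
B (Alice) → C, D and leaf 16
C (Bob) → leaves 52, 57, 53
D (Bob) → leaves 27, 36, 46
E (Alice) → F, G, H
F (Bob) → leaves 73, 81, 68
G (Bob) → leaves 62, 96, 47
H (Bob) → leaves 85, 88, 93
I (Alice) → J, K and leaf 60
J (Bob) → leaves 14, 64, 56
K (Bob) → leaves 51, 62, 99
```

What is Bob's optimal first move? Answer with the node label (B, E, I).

C (Bob): min(52, 57, 53) = 52
D (Bob): min(27, 36, 46) = 27
B (Alice): max(52, 27, 16) = 52
F (Bob): min(73, 81, 68) = 68
G (Bob): min(62, 96, 47) = 47
H (Bob): min(85, 88, 93) = 85
E (Alice): max(68, 47, 85) = 85
J (Bob): min(14, 64, 56) = 14
K (Bob): min(51, 62, 99) = 51
I (Alice): max(14, 51, 60) = 60
Root (Bob): min(52, 85, 60) = 52
Bob picks the child with the lowest value: B (value 52).

B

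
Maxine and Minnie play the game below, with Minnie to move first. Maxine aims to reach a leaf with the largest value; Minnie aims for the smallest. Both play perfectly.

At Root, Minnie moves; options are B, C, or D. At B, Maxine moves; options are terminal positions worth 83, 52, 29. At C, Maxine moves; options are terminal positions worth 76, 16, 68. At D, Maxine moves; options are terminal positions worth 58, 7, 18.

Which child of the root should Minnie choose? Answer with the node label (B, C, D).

D

B (Maxine): max(83, 52, 29) = 83
C (Maxine): max(76, 16, 68) = 76
D (Maxine): max(58, 7, 18) = 58
Root (Minnie): min(83, 76, 58) = 58
Minnie picks the child with the lowest value: D (value 58).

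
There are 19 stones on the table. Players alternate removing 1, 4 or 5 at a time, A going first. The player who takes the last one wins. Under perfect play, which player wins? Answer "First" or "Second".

First

Positions where the player to move wins (W) vs loses (L):
i:   0  1  2  3  4  5  6  7  8  9 10 11 12 13 14 15 16 17 18 19
     L  W  L  W  W  W  W  W  L  W  L  W  W  W  W  W  L  W  L  W
Position 19 is W, so the first player wins.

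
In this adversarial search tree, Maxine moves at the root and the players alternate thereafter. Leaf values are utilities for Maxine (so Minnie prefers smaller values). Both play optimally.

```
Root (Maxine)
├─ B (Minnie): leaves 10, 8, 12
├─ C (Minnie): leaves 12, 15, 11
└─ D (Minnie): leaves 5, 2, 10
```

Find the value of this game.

B (Minnie): min(10, 8, 12) = 8
C (Minnie): min(12, 15, 11) = 11
D (Minnie): min(5, 2, 10) = 2
Root (Maxine): max(8, 11, 2) = 11

11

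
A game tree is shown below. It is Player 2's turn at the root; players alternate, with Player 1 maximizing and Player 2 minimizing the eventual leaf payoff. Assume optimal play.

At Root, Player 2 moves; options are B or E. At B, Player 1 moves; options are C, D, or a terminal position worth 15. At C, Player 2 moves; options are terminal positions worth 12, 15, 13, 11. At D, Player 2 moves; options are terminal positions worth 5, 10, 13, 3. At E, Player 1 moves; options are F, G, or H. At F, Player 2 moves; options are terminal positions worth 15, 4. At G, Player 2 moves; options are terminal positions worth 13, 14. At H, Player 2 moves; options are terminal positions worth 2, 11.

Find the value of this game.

13

C (Player 2): min(12, 15, 13, 11) = 11
D (Player 2): min(5, 10, 13, 3) = 3
B (Player 1): max(11, 3, 15) = 15
F (Player 2): min(15, 4) = 4
G (Player 2): min(13, 14) = 13
H (Player 2): min(2, 11) = 2
E (Player 1): max(4, 13, 2) = 13
Root (Player 2): min(15, 13) = 13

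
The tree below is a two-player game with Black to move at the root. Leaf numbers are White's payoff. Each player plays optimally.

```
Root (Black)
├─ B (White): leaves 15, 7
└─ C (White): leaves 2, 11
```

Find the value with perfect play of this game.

B (White): max(15, 7) = 15
C (White): max(2, 11) = 11
Root (Black): min(15, 11) = 11

11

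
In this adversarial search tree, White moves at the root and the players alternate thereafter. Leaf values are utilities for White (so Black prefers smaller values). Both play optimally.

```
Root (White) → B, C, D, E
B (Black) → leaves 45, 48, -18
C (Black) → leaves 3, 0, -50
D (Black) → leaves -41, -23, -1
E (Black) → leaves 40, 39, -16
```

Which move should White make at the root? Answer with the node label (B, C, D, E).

B (Black): min(45, 48, -18) = -18
C (Black): min(3, 0, -50) = -50
D (Black): min(-41, -23, -1) = -41
E (Black): min(40, 39, -16) = -16
Root (White): max(-18, -50, -41, -16) = -16
White picks the child with the highest value: E (value -16).

E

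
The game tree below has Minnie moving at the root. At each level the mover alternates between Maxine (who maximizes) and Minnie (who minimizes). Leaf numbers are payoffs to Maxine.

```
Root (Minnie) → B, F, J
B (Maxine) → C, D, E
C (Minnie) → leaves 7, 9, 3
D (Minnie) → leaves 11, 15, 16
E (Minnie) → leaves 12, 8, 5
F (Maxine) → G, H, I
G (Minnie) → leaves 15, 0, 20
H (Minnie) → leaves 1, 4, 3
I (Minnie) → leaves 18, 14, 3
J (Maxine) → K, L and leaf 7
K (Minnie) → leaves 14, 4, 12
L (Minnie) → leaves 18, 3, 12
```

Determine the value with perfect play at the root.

3

C (Minnie): min(7, 9, 3) = 3
D (Minnie): min(11, 15, 16) = 11
E (Minnie): min(12, 8, 5) = 5
B (Maxine): max(3, 11, 5) = 11
G (Minnie): min(15, 0, 20) = 0
H (Minnie): min(1, 4, 3) = 1
I (Minnie): min(18, 14, 3) = 3
F (Maxine): max(0, 1, 3) = 3
K (Minnie): min(14, 4, 12) = 4
L (Minnie): min(18, 3, 12) = 3
J (Maxine): max(4, 3, 7) = 7
Root (Minnie): min(11, 3, 7) = 3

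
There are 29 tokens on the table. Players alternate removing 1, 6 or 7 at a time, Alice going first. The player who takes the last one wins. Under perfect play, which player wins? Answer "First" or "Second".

First

i:   0  1  2  3  4  5  6  7  8  9 10 11 12 13 14 15 16 17 18 19 20 21 22 23 24 25 26 27 28 29
     L  W  L  W  L  W  W  W  W  W  W  W  L  W  L  W  L  W  W  W  W  W  W  W  L  W  L  W  L  W
Position 29 is W, so the first player wins.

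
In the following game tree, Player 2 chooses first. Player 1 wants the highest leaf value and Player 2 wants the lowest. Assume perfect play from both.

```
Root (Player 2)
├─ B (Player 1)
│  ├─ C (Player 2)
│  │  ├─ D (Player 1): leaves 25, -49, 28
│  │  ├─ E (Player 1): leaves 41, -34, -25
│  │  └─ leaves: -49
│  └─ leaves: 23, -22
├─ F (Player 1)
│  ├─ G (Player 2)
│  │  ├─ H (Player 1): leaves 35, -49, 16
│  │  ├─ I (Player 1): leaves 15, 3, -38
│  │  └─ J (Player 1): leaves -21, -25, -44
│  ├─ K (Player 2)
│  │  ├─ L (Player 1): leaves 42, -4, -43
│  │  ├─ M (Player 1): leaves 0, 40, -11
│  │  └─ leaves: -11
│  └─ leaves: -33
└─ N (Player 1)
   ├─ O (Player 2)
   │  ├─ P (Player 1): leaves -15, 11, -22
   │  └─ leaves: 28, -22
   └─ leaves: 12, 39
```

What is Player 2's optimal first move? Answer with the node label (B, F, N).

F

D (Player 1): max(25, -49, 28) = 28
E (Player 1): max(41, -34, -25) = 41
C (Player 2): min(28, 41, -49) = -49
B (Player 1): max(-49, 23, -22) = 23
H (Player 1): max(35, -49, 16) = 35
I (Player 1): max(15, 3, -38) = 15
J (Player 1): max(-21, -25, -44) = -21
G (Player 2): min(35, 15, -21) = -21
L (Player 1): max(42, -4, -43) = 42
M (Player 1): max(0, 40, -11) = 40
K (Player 2): min(42, 40, -11) = -11
F (Player 1): max(-21, -11, -33) = -11
P (Player 1): max(-15, 11, -22) = 11
O (Player 2): min(11, 28, -22) = -22
N (Player 1): max(-22, 12, 39) = 39
Root (Player 2): min(23, -11, 39) = -11
Player 2 picks the child with the lowest value: F (value -11).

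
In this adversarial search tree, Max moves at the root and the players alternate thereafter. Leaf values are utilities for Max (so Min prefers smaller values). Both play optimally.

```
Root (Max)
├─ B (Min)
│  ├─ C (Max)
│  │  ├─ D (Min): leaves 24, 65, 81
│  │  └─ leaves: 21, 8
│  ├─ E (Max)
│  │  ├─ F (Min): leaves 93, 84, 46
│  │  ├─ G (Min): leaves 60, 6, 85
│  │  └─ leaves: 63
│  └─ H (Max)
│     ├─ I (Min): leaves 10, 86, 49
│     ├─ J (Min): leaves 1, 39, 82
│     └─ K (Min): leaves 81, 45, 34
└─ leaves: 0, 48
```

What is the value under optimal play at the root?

48

D (Min): min(24, 65, 81) = 24
C (Max): max(24, 21, 8) = 24
F (Min): min(93, 84, 46) = 46
G (Min): min(60, 6, 85) = 6
E (Max): max(46, 6, 63) = 63
I (Min): min(10, 86, 49) = 10
J (Min): min(1, 39, 82) = 1
K (Min): min(81, 45, 34) = 34
H (Max): max(10, 1, 34) = 34
B (Min): min(24, 63, 34) = 24
Root (Max): max(24, 0, 48) = 48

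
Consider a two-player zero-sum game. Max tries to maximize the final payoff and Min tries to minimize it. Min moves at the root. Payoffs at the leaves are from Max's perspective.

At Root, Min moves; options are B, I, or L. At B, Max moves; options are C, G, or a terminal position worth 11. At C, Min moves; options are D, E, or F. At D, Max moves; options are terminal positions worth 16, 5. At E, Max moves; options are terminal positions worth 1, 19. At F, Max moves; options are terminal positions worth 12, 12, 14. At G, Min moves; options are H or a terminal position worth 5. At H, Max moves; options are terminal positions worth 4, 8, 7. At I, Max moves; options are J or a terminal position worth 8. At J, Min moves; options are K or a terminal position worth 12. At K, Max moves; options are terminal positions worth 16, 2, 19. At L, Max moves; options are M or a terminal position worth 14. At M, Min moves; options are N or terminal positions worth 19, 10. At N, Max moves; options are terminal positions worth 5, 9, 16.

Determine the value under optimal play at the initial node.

12

D (Max): max(16, 5) = 16
E (Max): max(1, 19) = 19
F (Max): max(12, 12, 14) = 14
C (Min): min(16, 19, 14) = 14
H (Max): max(4, 8, 7) = 8
G (Min): min(8, 5) = 5
B (Max): max(14, 5, 11) = 14
K (Max): max(16, 2, 19) = 19
J (Min): min(19, 12) = 12
I (Max): max(12, 8) = 12
N (Max): max(5, 9, 16) = 16
M (Min): min(16, 19, 10) = 10
L (Max): max(10, 14) = 14
Root (Min): min(14, 12, 14) = 12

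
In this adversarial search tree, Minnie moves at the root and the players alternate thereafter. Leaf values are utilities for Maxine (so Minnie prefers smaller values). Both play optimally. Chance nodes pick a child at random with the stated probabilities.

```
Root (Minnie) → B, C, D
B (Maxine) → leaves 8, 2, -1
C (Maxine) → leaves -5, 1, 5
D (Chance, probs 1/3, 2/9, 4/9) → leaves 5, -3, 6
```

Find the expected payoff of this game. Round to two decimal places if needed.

3.67

B (Maxine): max(8, 2, -1) = 8
C (Maxine): max(-5, 1, 5) = 5
D (Chance): 1/3·5 + 2/9·-3 + 4/9·6 = 3.67
Root (Minnie): min(8, 5, 3.67) = 3.67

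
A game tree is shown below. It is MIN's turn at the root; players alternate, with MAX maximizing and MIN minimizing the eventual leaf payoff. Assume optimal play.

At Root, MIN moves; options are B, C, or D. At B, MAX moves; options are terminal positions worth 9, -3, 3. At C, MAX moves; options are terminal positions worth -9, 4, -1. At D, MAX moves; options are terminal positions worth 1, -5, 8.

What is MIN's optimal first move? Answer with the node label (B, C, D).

C

B (MAX): max(9, -3, 3) = 9
C (MAX): max(-9, 4, -1) = 4
D (MAX): max(1, -5, 8) = 8
Root (MIN): min(9, 4, 8) = 4
MIN picks the child with the lowest value: C (value 4).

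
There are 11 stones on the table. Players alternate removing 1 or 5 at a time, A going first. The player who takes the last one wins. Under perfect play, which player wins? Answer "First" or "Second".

W/L table (W = player to move can force a win):
i:   0  1  2  3  4  5  6  7  8  9 10 11
     L  W  L  W  L  W  L  W  L  W  L  W
Position 11 is W, so the first player wins.

First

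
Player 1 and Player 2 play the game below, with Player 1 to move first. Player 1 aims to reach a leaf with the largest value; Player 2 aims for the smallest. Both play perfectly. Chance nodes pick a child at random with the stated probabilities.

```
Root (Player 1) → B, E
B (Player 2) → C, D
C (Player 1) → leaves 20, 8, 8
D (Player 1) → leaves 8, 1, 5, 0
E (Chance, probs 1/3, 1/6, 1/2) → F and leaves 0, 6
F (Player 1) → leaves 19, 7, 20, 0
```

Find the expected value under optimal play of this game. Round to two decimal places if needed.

C (Player 1): max(20, 8, 8) = 20
D (Player 1): max(8, 1, 5, 0) = 8
B (Player 2): min(20, 8) = 8
F (Player 1): max(19, 7, 20, 0) = 20
E (Chance): 1/3·20 + 1/6·0 + 1/2·6 = 9.67
Root (Player 1): max(8, 9.67) = 9.67

9.67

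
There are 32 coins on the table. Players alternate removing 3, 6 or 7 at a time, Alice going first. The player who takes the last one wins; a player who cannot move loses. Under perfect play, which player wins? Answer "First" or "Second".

Second

Positions where the player to move wins (W) vs loses (L):
i:   0  1  2  3  4  5  6  7  8  9 10 11 12 13 14 15 16 17 18 19 20 21 22 23 24 25 26 27 28 29 30 31 32
     L  L  L  W  W  W  W  W  W  W  L  L  L  W  W  W  W  W  W  W  L  L  L  W  W  W  W  W  W  W  L  L  L
Position 32 is L, so the second player wins.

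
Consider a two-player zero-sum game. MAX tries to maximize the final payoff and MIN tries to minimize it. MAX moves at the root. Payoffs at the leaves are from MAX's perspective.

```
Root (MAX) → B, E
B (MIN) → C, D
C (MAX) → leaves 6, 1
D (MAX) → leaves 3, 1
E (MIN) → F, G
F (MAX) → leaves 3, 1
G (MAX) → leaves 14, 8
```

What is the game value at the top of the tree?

C (MAX): max(6, 1) = 6
D (MAX): max(3, 1) = 3
B (MIN): min(6, 3) = 3
F (MAX): max(3, 1) = 3
G (MAX): max(14, 8) = 14
E (MIN): min(3, 14) = 3
Root (MAX): max(3, 3) = 3

3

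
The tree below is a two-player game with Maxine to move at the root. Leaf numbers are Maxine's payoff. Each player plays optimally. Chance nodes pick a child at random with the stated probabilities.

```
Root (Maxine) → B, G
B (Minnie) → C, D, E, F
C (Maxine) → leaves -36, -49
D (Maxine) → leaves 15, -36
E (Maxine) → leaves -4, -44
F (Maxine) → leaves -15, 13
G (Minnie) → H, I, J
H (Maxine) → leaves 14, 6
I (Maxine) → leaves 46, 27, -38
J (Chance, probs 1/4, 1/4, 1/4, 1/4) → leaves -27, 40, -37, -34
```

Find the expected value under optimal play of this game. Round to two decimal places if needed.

-14.5

C (Maxine): max(-36, -49) = -36
D (Maxine): max(15, -36) = 15
E (Maxine): max(-4, -44) = -4
F (Maxine): max(-15, 13) = 13
B (Minnie): min(-36, 15, -4, 13) = -36
H (Maxine): max(14, 6) = 14
I (Maxine): max(46, 27, -38) = 46
J (Chance): 1/4·-27 + 1/4·40 + 1/4·-37 + 1/4·-34 = -14.5
G (Minnie): min(14, 46, -14.5) = -14.5
Root (Maxine): max(-36, -14.5) = -14.5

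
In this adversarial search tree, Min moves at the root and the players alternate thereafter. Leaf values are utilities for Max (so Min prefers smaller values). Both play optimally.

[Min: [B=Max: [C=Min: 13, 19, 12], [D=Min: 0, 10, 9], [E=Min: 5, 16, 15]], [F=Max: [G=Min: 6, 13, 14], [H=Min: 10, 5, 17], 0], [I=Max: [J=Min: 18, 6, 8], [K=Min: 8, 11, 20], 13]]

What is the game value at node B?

C: min(13, 19, 12) = 12
D: min(0, 10, 9) = 0
E: min(5, 16, 15) = 5
B: max(12, 0, 5) = 12

12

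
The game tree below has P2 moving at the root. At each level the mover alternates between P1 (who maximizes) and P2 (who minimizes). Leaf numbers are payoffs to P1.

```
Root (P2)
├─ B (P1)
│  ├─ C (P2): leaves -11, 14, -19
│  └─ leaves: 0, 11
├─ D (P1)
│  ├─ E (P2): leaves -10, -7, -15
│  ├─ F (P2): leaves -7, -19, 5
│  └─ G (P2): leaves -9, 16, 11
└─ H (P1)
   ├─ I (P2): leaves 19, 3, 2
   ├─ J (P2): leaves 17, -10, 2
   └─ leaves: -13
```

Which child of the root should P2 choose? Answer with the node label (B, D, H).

C (P2): min(-11, 14, -19) = -19
B (P1): max(-19, 0, 11) = 11
E (P2): min(-10, -7, -15) = -15
F (P2): min(-7, -19, 5) = -19
G (P2): min(-9, 16, 11) = -9
D (P1): max(-15, -19, -9) = -9
I (P2): min(19, 3, 2) = 2
J (P2): min(17, -10, 2) = -10
H (P1): max(2, -10, -13) = 2
Root (P2): min(11, -9, 2) = -9
P2 picks the child with the lowest value: D (value -9).

D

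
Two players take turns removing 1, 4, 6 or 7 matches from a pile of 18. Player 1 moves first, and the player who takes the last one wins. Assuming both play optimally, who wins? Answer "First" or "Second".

W/L table (W = player to move can force a win):
i:   0  1  2  3  4  5  6  7  8  9 10 11 12 13 14 15 16 17 18
     L  W  L  W  W  L  W  W  W  W  L  W  W  L  W  L  W  W  L
Position 18 is L, so the second player wins.

Second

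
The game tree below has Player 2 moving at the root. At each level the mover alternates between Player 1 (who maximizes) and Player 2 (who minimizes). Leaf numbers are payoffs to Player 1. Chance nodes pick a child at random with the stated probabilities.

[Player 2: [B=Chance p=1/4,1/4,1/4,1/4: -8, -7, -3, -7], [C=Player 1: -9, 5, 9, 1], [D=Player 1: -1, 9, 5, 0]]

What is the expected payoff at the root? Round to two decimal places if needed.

B (Chance): 1/4·-8 + 1/4·-7 + 1/4·-3 + 1/4·-7 = -6.25
C (Player 1): max(-9, 5, 9, 1) = 9
D (Player 1): max(-1, 9, 5, 0) = 9
Root (Player 2): min(-6.25, 9, 9) = -6.25

-6.25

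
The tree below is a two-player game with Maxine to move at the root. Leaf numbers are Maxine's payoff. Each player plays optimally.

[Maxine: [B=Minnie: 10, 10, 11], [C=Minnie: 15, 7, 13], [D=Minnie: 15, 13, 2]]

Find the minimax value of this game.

B (Minnie): min(10, 10, 11) = 10
C (Minnie): min(15, 7, 13) = 7
D (Minnie): min(15, 13, 2) = 2
Root (Maxine): max(10, 7, 2) = 10

10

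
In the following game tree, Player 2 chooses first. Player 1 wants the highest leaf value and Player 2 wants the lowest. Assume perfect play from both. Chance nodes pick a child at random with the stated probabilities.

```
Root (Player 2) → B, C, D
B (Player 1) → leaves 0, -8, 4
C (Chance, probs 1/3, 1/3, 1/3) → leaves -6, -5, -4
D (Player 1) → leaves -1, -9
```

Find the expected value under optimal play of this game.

B (Player 1): max(0, -8, 4) = 4
C (Chance): 1/3·-6 + 1/3·-5 + 1/3·-4 = -5
D (Player 1): max(-1, -9) = -1
Root (Player 2): min(4, -5, -1) = -5

-5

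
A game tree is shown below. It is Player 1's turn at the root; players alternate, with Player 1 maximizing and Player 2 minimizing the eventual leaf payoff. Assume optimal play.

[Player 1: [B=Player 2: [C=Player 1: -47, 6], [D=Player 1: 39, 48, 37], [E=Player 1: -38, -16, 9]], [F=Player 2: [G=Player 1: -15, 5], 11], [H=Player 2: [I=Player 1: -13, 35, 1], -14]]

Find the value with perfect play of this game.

6

C (Player 1): max(-47, 6) = 6
D (Player 1): max(39, 48, 37) = 48
E (Player 1): max(-38, -16, 9) = 9
B (Player 2): min(6, 48, 9) = 6
G (Player 1): max(-15, 5) = 5
F (Player 2): min(5, 11) = 5
I (Player 1): max(-13, 35, 1) = 35
H (Player 2): min(35, -14) = -14
Root (Player 1): max(6, 5, -14) = 6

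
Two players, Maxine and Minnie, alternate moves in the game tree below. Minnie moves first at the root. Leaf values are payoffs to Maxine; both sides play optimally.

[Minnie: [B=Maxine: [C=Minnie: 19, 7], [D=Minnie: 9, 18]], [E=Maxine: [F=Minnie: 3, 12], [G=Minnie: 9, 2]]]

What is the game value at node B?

9

C: min(19, 7) = 7
D: min(9, 18) = 9
B: max(7, 9) = 9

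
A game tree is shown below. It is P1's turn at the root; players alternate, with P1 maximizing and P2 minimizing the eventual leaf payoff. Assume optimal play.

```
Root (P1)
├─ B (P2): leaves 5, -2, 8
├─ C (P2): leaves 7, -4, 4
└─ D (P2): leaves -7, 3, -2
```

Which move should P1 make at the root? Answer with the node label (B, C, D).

B (P2): min(5, -2, 8) = -2
C (P2): min(7, -4, 4) = -4
D (P2): min(-7, 3, -2) = -7
Root (P1): max(-2, -4, -7) = -2
P1 picks the child with the highest value: B (value -2).

B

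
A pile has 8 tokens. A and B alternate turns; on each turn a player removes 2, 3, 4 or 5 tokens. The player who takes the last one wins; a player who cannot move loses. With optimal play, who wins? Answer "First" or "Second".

Second

Positions where the player to move wins (W) vs loses (L):
i:   0  1  2  3  4  5  6  7  8
     L  L  W  W  W  W  W  L  L
Position 8 is L, so the second player wins.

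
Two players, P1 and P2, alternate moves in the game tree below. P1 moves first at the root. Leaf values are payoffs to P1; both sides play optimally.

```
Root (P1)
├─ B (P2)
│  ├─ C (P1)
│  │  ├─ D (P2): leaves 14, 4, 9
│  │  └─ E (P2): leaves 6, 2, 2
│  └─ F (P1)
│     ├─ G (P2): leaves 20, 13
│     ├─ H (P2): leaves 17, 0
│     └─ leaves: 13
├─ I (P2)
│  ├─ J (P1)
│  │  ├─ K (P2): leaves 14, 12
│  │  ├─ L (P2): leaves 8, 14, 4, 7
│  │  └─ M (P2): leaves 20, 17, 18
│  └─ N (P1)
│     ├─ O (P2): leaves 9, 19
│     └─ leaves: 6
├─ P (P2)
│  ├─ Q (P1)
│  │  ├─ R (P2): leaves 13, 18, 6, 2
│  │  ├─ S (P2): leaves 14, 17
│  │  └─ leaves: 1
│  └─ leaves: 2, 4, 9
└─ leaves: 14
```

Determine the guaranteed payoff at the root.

14

D (P2): min(14, 4, 9) = 4
E (P2): min(6, 2, 2) = 2
C (P1): max(4, 2) = 4
G (P2): min(20, 13) = 13
H (P2): min(17, 0) = 0
F (P1): max(13, 0, 13) = 13
B (P2): min(4, 13) = 4
K (P2): min(14, 12) = 12
L (P2): min(8, 14, 4, 7) = 4
M (P2): min(20, 17, 18) = 17
J (P1): max(12, 4, 17) = 17
O (P2): min(9, 19) = 9
N (P1): max(9, 6) = 9
I (P2): min(17, 9) = 9
R (P2): min(13, 18, 6, 2) = 2
S (P2): min(14, 17) = 14
Q (P1): max(2, 14, 1) = 14
P (P2): min(14, 2, 4, 9) = 2
Root (P1): max(4, 9, 2, 14) = 14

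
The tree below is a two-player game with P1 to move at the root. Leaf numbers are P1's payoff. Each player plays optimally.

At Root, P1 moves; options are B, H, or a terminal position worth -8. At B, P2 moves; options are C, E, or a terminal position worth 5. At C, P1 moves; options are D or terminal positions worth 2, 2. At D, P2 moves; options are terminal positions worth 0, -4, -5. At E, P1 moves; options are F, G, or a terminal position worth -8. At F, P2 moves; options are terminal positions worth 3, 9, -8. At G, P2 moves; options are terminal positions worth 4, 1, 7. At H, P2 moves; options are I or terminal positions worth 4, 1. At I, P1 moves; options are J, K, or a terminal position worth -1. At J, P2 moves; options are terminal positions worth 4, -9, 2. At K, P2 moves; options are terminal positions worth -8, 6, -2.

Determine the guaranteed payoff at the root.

D (P2): min(0, -4, -5) = -5
C (P1): max(-5, 2, 2) = 2
F (P2): min(3, 9, -8) = -8
G (P2): min(4, 1, 7) = 1
E (P1): max(-8, 1, -8) = 1
B (P2): min(2, 1, 5) = 1
J (P2): min(4, -9, 2) = -9
K (P2): min(-8, 6, -2) = -8
I (P1): max(-9, -8, -1) = -1
H (P2): min(-1, 4, 1) = -1
Root (P1): max(1, -1, -8) = 1

1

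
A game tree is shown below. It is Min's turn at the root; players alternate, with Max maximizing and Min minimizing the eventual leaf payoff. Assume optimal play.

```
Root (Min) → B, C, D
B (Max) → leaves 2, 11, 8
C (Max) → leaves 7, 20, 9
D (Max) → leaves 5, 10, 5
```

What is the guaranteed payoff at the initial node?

B (Max): max(2, 11, 8) = 11
C (Max): max(7, 20, 9) = 20
D (Max): max(5, 10, 5) = 10
Root (Min): min(11, 20, 10) = 10

10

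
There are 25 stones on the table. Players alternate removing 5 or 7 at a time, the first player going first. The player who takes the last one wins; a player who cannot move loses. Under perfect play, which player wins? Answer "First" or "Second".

Second

Positions where the player to move wins (W) vs loses (L):
i:   0  1  2  3  4  5  6  7  8  9 10 11 12 13 14 15 16 17 18 19 20 21 22 23 24 25
     L  L  L  L  L  W  W  W  W  W  W  W  L  L  L  L  L  W  W  W  W  W  W  W  L  L
Position 25 is L, so the second player wins.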